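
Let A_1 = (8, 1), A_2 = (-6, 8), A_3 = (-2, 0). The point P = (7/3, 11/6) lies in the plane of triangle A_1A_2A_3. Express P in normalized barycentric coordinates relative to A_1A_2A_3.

(1/2, 1/6, 1/3)

Signed area of the reference triangle: [A_1A_2A_3] = ½·(8·(8−0) + (-6)·(0−1) + (-2)·(1−8)) = ½·(64 + 6 + 14) = 42.
[PA_2A_3] = ½·((7/3)·(8−0) + (-6)·(0−(11/6)) + (-2)·(11/6−8)) = ½·(56/3 + 11 + 37/3) = 21, so the A_1-coordinate is 21/42 = 1/2.
[A_1PA_3] = ½·(8·(11/6−0) + (7/3)·(0−1) + (-2)·(1−(11/6))) = ½·(44/3 − 7/3 + 5/3) = 7, so the A_2-coordinate is 1/6.
[A_1A_2P] = ½·(8·(8−(11/6)) + (-6)·(11/6−1) + (7/3)·(1−8)) = ½·(148/3 − 5 − 49/3) = 14, so the A_3-coordinate is 1/3.
Check: 1/2 + 1/6 + 1/3 = 1.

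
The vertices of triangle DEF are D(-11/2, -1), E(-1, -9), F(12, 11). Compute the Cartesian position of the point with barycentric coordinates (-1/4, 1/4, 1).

G = (-1/4)·D + (1/4)·E + 1·F.
x-coordinate: (-1/4)·(-11/2) + (1/4)·(-1) + 1·12 = 105/8.
y-coordinate: (-1/4)·(-1) + (1/4)·(-9) + 1·11 = 9.

(105/8, 9)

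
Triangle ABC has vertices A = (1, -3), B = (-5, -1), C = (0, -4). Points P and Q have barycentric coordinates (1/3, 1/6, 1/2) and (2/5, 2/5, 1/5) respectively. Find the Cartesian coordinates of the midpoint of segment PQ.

Barycentric coordinates of the midpoint are the average: (11/30, 17/60, 7/20).
Converting: (11/30)·A + (17/60)·B + (7/20)·C = (-21/20, -167/60).

(-21/20, -167/60)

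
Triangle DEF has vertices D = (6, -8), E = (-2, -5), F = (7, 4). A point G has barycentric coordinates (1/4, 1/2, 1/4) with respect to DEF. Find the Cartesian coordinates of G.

(9/4, -7/2)

G = (1/4)·D + (1/2)·E + (1/4)·F.
x-coordinate: (1/4)·6 + (1/2)·(-2) + (1/4)·7 = 9/4.
y-coordinate: (1/4)·(-8) + (1/2)·(-5) + (1/4)·4 = -7/2.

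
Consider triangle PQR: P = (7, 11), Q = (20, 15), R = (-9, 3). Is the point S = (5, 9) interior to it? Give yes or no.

yes

Barycentric coordinates of S: (3/20, 2/5, 9/20).
The three coordinates are positive, positive, positive; a point is interior exactly when all three are positive.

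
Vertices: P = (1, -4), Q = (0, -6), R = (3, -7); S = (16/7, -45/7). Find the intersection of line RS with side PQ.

(1/2, -5)

Barycentric coordinates of S with respect to PQR: (1/7, 1/7, 5/7).
On side PQ the R-coordinate is zero; dropping S's R-weight 5/7 and renormalizing the remaining 1/7 : 1/7 gives weights 1/2, 1/2 on P, Q.
T = (1/2)·(1, -4) + (1/2)·(0, -6) = (1/2, -5).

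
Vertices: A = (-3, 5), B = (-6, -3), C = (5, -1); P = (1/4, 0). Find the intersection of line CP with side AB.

Barycentric coordinates of P with respect to ABC: (1/4, 1/4, 1/2).
On side AB the C-coordinate is zero; dropping P's C-weight 1/2 and renormalizing the remaining 1/4 : 1/4 gives weights 1/2, 1/2 on A, B.
Q = (1/2)·(-3, 5) + (1/2)·(-6, -3) = (-9/2, 1).

(-9/2, 1)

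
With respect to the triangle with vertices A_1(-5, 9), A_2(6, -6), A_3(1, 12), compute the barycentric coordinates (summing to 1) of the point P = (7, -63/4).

(1/4, 3/2, -3/4)

Signed area of the reference triangle: [A_1A_2A_3] = ½·((-5)·(-6−12) + 6·(12−9) + 1·(9−(-6))) = ½·(90 + 18 + 15) = 123/2.
[PA_2A_3] = ½·(7·(-6−12) + 6·(12−(-63/4)) + 1·(-63/4−(-6))) = ½·(-126 + 333/2 − 39/4) = 123/8, so the A_1-coordinate is (123/8)/(123/2) = 1/4.
[A_1PA_3] = ½·((-5)·(-63/4−12) + 7·(12−9) + 1·(9−(-63/4))) = ½·(555/4 + 21 + 99/4) = 369/4, so the A_2-coordinate is 3/2.
[A_1A_2P] = ½·((-5)·(-6−(-63/4)) + 6·(-63/4−9) + 7·(9−(-6))) = ½·(-195/4 − 297/2 + 105) = -369/8, so the A_3-coordinate is -3/4.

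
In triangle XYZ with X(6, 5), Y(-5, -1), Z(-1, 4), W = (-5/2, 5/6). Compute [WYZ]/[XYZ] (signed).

1/6

[XYZ] = ½·(6·(-1−4) + (-5)·(4−5) + (-1)·(5−(-1))) = ½·(-30 + 5 − 6) = -31/2.
[WYZ] = ½·((-5/2)·(-1−4) + (-5)·(4−(5/6)) + (-1)·(5/6−(-1))) = ½·(25/2 − 95/6 − 11/6) = -31/12, so the ratio is (-31/12)/(-31/2) = 1/6.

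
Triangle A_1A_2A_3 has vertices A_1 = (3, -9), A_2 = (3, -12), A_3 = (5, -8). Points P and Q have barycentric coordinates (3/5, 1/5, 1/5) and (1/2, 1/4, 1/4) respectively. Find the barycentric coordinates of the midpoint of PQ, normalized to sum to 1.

(11/20, 9/40, 9/40)

Since both coordinate triples sum to 1, the midpoint's barycentrics are the componentwise average.
(3/5+1/2)/2 = 11/20; similarly 9/40 and 9/40.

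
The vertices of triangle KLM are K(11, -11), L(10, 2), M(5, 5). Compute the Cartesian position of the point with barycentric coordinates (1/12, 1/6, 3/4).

N = (1/12)·K + (1/6)·L + (3/4)·M.
x-coordinate: (1/12)·11 + (1/6)·10 + (3/4)·5 = 19/3.
y-coordinate: (1/12)·(-11) + (1/6)·2 + (3/4)·5 = 19/6.

(19/3, 19/6)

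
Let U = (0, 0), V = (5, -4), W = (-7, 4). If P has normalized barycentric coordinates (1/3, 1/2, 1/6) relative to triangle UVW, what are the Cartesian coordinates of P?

P = (1/3)·U + (1/2)·V + (1/6)·W.
x-coordinate: (1/3)·0 + (1/2)·5 + (1/6)·(-7) = 4/3.
y-coordinate: (1/3)·0 + (1/2)·(-4) + (1/6)·4 = -4/3.

(4/3, -4/3)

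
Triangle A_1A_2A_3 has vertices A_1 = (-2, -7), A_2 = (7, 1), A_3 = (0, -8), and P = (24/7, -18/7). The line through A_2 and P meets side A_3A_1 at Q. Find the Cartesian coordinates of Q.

(-4/3, -22/3)

Barycentric coordinates of P with respect to A_1A_2A_3: (2/7, 4/7, 1/7).
On side A_3A_1 the A_2-coordinate is zero; dropping P's A_2-weight 4/7 and renormalizing the remaining 1/7 : 2/7 gives weights 1/3, 2/3 on A_3, A_1.
Q = (1/3)·(0, -8) + (2/3)·(-2, -7) = (-4/3, -22/3).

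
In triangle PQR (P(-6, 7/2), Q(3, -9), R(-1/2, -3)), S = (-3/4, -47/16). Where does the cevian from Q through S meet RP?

(-9/7, -29/14)

Barycentric coordinates of S with respect to PQR: (1/8, 1/8, 3/4).
On side RP the Q-coordinate is zero; dropping S's Q-weight 1/8 and renormalizing the remaining 3/4 : 1/8 gives weights 6/7, 1/7 on R, P.
T = (6/7)·(-1/2, -3) + (1/7)·(-6, 7/2) = (-9/7, -29/14).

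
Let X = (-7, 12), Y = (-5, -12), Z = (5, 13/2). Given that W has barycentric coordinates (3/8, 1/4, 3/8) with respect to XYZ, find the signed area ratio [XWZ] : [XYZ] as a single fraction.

The signed ratio [XWZ]/[XYZ] equals the barycentric coordinate of W at vertex Y, which is 1/4.

1/4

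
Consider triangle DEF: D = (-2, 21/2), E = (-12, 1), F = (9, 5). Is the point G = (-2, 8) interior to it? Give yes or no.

Barycentric coordinates of G: (214/319, 5/29, 50/319).
The three coordinates are positive, positive, positive; a point is interior exactly when all three are positive.

yes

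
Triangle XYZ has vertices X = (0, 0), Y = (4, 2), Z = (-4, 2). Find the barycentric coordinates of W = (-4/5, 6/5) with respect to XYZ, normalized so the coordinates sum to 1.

Signed area of the reference triangle: [XYZ] = ½·(0·(2−2) + 4·(2−0) + (-4)·(0−2)) = ½·(0 + 8 + 8) = 8.
[WYZ] = ½·((-4/5)·(2−2) + 4·(2−(6/5)) + (-4)·(6/5−2)) = ½·(0 + 16/5 + 16/5) = 16/5, so the X-coordinate is (16/5)/8 = 2/5.
[XWZ] = ½·(0·(6/5−2) + (-4/5)·(2−0) + (-4)·(0−(6/5))) = ½·(0 − 8/5 + 24/5) = 8/5, so the Y-coordinate is 1/5.
[XYW] = ½·(0·(2−(6/5)) + 4·(6/5−0) + (-4/5)·(0−2)) = ½·(0 + 24/5 + 8/5) = 16/5, so the Z-coordinate is 2/5.

(2/5, 1/5, 2/5)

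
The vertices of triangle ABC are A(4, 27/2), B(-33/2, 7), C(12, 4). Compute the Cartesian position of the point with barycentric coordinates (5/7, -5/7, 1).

(373/14, 121/14)

P = (5/7)·A + (-5/7)·B + 1·C.
x-coordinate: (5/7)·4 + (-5/7)·(-33/2) + 1·12 = 373/14.
y-coordinate: (5/7)·(27/2) + (-5/7)·7 + 1·4 = 121/14.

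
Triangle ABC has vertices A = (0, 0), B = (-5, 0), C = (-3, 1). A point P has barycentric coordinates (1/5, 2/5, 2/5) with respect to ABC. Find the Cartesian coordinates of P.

P = (1/5)·A + (2/5)·B + (2/5)·C.
x-coordinate: (1/5)·0 + (2/5)·(-5) + (2/5)·(-3) = -16/5.
y-coordinate: (1/5)·0 + (2/5)·0 + (2/5)·1 = 2/5.

(-16/5, 2/5)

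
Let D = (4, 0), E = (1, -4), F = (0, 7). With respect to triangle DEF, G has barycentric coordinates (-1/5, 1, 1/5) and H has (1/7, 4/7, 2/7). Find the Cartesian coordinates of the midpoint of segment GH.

(47/70, -101/70)

Barycentric coordinates of the midpoint are the average: (-1/35, 11/14, 17/70).
Converting: (-1/35)·D + (11/14)·E + (17/70)·F = (47/70, -101/70).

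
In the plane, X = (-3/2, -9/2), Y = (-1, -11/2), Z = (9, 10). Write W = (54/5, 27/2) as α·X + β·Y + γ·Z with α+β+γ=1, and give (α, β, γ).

Signed area of the reference triangle: [XYZ] = ½·((-3/2)·(-11/2−10) + (-1)·(10−(-9/2)) + 9·(-9/2−(-11/2))) = ½·(93/4 − 29/2 + 9) = 71/8.
[WYZ] = ½·((54/5)·(-11/2−10) + (-1)·(10−(27/2)) + 9·(27/2−(-11/2))) = ½·(-837/5 + 7/2 + 171) = 71/20, so the X-coordinate is (71/20)/(71/8) = 2/5.
[XWZ] = ½·((-3/2)·(27/2−10) + (54/5)·(10−(-9/2)) + 9·(-9/2−(27/2))) = ½·(-21/4 + 783/5 − 162) = -213/40, so the Y-coordinate is -3/5.
[XYW] = ½·((-3/2)·(-11/2−(27/2)) + (-1)·(27/2−(-9/2)) + (54/5)·(-9/2−(-11/2))) = ½·(57/2 − 18 + 54/5) = 213/20, so the Z-coordinate is 6/5.

(2/5, -3/5, 6/5)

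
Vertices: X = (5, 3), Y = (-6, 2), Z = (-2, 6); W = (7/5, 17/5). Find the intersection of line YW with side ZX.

Barycentric coordinates of W with respect to XYZ: (3/5, 1/5, 1/5).
On side ZX the Y-coordinate is zero; dropping W's Y-weight 1/5 and renormalizing the remaining 1/5 : 3/5 gives weights 1/4, 3/4 on Z, X.
V = (1/4)·(-2, 6) + (3/4)·(5, 3) = (13/4, 15/4).

(13/4, 15/4)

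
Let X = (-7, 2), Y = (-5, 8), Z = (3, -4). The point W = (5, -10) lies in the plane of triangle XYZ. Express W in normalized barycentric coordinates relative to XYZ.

(1/3, -2/3, 4/3)

Signed area of the reference triangle: [XYZ] = ½·((-7)·(8−(-4)) + (-5)·(-4−2) + 3·(2−8)) = ½·(-84 + 30 − 18) = -36.
[WYZ] = ½·(5·(8−(-4)) + (-5)·(-4−(-10)) + 3·(-10−8)) = ½·(60 − 30 − 54) = -12, so the X-coordinate is (-12)/(-36) = 1/3.
[XWZ] = ½·((-7)·(-10−(-4)) + 5·(-4−2) + 3·(2−(-10))) = ½·(42 − 30 + 36) = 24, so the Y-coordinate is -2/3.
[XYW] = ½·((-7)·(8−(-10)) + (-5)·(-10−2) + 5·(2−8)) = ½·(-126 + 60 − 30) = -48, so the Z-coordinate is 4/3.
Check: 1/3 − 2/3 + 4/3 = 1.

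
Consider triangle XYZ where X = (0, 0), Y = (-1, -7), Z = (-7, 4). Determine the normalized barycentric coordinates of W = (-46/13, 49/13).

(9/13, -3/13, 7/13)

Signed area of the reference triangle: [XYZ] = ½·(0·(-7−4) + (-1)·(4−0) + (-7)·(0−(-7))) = ½·(0 − 4 − 49) = -53/2.
[WYZ] = ½·((-46/13)·(-7−4) + (-1)·(4−(49/13)) + (-7)·(49/13−(-7))) = ½·(506/13 − 3/13 − 980/13) = -477/26, so the X-coordinate is (-477/26)/(-53/2) = 9/13.
[XWZ] = ½·(0·(49/13−4) + (-46/13)·(4−0) + (-7)·(0−(49/13))) = ½·(0 − 184/13 + 343/13) = 159/26, so the Y-coordinate is -3/13.
[XYW] = ½·(0·(-7−(49/13)) + (-1)·(49/13−0) + (-46/13)·(0−(-7))) = ½·(0 − 49/13 − 322/13) = -371/26, so the Z-coordinate is 7/13.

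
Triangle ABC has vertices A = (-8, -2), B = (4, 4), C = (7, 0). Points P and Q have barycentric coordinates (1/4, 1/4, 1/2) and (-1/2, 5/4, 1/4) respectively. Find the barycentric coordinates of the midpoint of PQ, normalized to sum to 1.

(-1/8, 3/4, 3/8)

Since both coordinate triples sum to 1, the midpoint's barycentrics are the componentwise average.
(1/4+-1/2)/2 = -1/8; similarly 3/4 and 3/8.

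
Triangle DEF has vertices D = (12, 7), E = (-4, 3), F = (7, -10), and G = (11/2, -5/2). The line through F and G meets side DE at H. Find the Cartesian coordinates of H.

(4, 5)

Barycentric coordinates of G with respect to DEF: (1/4, 1/4, 1/2).
On side DE the F-coordinate is zero; dropping G's F-weight 1/2 and renormalizing the remaining 1/4 : 1/4 gives weights 1/2, 1/2 on D, E.
H = (1/2)·(12, 7) + (1/2)·(-4, 3) = (4, 5).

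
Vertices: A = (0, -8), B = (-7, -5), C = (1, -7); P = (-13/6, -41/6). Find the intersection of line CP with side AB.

Barycentric coordinates of P with respect to ABC: (1/2, 1/3, 1/6).
On side AB the C-coordinate is zero; dropping P's C-weight 1/6 and renormalizing the remaining 1/2 : 1/3 gives weights 3/5, 2/5 on A, B.
Q = (3/5)·(0, -8) + (2/5)·(-7, -5) = (-14/5, -34/5).

(-14/5, -34/5)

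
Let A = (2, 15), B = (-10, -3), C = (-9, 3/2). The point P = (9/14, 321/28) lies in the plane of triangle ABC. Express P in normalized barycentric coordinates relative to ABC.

(13/14, 4/7, -1/2)

Signed area of the reference triangle: [ABC] = ½·(2·(-3−(3/2)) + (-10)·(3/2−15) + (-9)·(15−(-3))) = ½·(-9 + 135 − 162) = -18.
[PBC] = ½·((9/14)·(-3−(3/2)) + (-10)·(3/2−(321/28)) + (-9)·(321/28−(-3))) = ½·(-81/28 + 1395/14 − 3645/28) = -117/7, so the A-coordinate is (-117/7)/(-18) = 13/14.
[APC] = ½·(2·(321/28−(3/2)) + (9/14)·(3/2−15) + (-9)·(15−(321/28))) = ½·(279/14 − 243/28 − 891/28) = -72/7, so the B-coordinate is 4/7.
[ABP] = ½·(2·(-3−(321/28)) + (-10)·(321/28−15) + (9/14)·(15−(-3))) = ½·(-405/14 + 495/14 + 81/7) = 9, so the C-coordinate is -1/2.
Check: 13/14 + 4/7 − 1/2 = 1.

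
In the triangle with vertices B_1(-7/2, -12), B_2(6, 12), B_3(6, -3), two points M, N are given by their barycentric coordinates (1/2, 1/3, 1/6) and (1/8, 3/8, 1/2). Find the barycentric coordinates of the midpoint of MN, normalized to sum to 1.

Since both coordinate triples sum to 1, the midpoint's barycentrics are the componentwise average.
(1/2+1/8)/2 = 5/16; similarly 17/48 and 1/3.

(5/16, 17/48, 1/3)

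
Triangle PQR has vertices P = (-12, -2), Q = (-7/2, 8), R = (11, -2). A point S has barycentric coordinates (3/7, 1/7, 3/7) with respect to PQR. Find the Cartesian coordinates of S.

(-13/14, -4/7)

S = (3/7)·P + (1/7)·Q + (3/7)·R.
x-coordinate: (3/7)·(-12) + (1/7)·(-7/2) + (3/7)·11 = -13/14.
y-coordinate: (3/7)·(-2) + (1/7)·8 + (3/7)·(-2) = -4/7.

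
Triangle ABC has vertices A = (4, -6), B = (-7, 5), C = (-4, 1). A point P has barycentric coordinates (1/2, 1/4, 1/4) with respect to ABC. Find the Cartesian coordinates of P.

(-3/4, -3/2)

P = (1/2)·A + (1/4)·B + (1/4)·C.
x-coordinate: (1/2)·4 + (1/4)·(-7) + (1/4)·(-4) = -3/4.
y-coordinate: (1/2)·(-6) + (1/4)·5 + (1/4)·1 = -3/2.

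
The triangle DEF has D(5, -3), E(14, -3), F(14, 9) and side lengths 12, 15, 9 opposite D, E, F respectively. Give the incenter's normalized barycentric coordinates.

(1/3, 5/12, 1/4)

The incenter has barycentric coordinates proportional to the opposite side lengths: (12 : 15 : 9).
Normalizing by 12+15+9 = 36 gives (1/3, 5/12, 1/4).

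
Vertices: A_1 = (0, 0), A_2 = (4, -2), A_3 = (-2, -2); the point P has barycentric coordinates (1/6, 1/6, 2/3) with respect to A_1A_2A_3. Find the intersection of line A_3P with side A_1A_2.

(2, -1)

Line A_3P meets A_1A_2 where the A_3-coordinate vanishes; zeroing P's A_3-weight and renormalizing leaves A_1, A_2-weights 1/6 : 1/6 → (1/2, 1/2).
So Q = (1/2)·A_1 + (1/2)·A_2 = (2, -1).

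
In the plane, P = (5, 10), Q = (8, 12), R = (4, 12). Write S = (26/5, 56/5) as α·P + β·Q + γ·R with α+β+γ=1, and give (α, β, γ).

Signed area of the reference triangle: [PQR] = ½·(5·(12−12) + 8·(12−10) + 4·(10−12)) = ½·(0 + 16 − 8) = 4.
[SQR] = ½·((26/5)·(12−12) + 8·(12−(56/5)) + 4·(56/5−12)) = ½·(0 + 32/5 − 16/5) = 8/5, so the P-coordinate is (8/5)/4 = 2/5.
[PSR] = ½·(5·(56/5−12) + (26/5)·(12−10) + 4·(10−(56/5))) = ½·(-4 + 52/5 − 24/5) = 4/5, so the Q-coordinate is 1/5.
[PQS] = ½·(5·(12−(56/5)) + 8·(56/5−10) + (26/5)·(10−12)) = ½·(4 + 48/5 − 52/5) = 8/5, so the R-coordinate is 2/5.

(2/5, 1/5, 2/5)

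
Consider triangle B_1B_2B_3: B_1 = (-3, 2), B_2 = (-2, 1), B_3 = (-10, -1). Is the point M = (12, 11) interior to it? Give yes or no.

Barycentric coordinates of M: (26/5, -9/5, -12/5).
The three coordinates are positive, negative, negative; a point is interior exactly when all three are positive.

no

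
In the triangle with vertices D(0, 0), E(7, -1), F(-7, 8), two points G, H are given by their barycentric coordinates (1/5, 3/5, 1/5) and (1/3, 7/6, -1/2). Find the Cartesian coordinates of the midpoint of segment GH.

(217/30, -25/12)

Barycentric coordinates of the midpoint are the average: (4/15, 53/60, -3/20).
Converting: (4/15)·D + (53/60)·E + (-3/20)·F = (217/30, -25/12).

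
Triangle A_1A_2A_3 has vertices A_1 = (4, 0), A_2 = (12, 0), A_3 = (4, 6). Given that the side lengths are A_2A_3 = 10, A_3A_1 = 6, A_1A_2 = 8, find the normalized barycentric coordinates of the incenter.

The incenter has barycentric coordinates proportional to the opposite side lengths: (10 : 6 : 8).
Normalizing by 10+6+8 = 24 gives (5/12, 1/4, 1/3).

(5/12, 1/4, 1/3)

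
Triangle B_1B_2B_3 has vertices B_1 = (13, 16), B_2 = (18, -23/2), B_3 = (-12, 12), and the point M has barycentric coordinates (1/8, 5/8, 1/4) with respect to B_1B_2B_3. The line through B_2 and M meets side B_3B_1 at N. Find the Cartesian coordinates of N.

(-11/3, 40/3)

Line B_2M meets B_3B_1 where the B_2-coordinate vanishes; zeroing M's B_2-weight and renormalizing leaves B_3, B_1-weights 1/4 : 1/8 → (2/3, 1/3).
So N = (2/3)·B_3 + (1/3)·B_1 = (-11/3, 40/3).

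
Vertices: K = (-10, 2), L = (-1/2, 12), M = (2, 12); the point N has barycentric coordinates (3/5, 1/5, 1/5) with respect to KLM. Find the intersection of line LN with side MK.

(-7, 9/2)

Line LN meets MK where the L-coordinate vanishes; zeroing N's L-weight and renormalizing leaves M, K-weights 1/5 : 3/5 → (1/4, 3/4).
So J = (1/4)·M + (3/4)·K = (-7, 9/2).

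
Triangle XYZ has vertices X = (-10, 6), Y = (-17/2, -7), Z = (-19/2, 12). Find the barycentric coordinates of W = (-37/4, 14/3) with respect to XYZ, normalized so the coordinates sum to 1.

(1/6, 1/3, 1/2)

Signed area of the reference triangle: [XYZ] = ½·((-10)·(-7−12) + (-17/2)·(12−6) + (-19/2)·(6−(-7))) = ½·(190 − 51 − 247/2) = 31/4.
[WYZ] = ½·((-37/4)·(-7−12) + (-17/2)·(12−(14/3)) + (-19/2)·(14/3−(-7))) = ½·(703/4 − 187/3 − 665/6) = 31/24, so the X-coordinate is (31/24)/(31/4) = 1/6.
[XWZ] = ½·((-10)·(14/3−12) + (-37/4)·(12−6) + (-19/2)·(6−(14/3))) = ½·(220/3 − 111/2 − 38/3) = 31/12, so the Y-coordinate is 1/3.
[XYW] = ½·((-10)·(-7−(14/3)) + (-17/2)·(14/3−6) + (-37/4)·(6−(-7))) = ½·(350/3 + 34/3 − 481/4) = 31/8, so the Z-coordinate is 1/2.
Check: 1/6 + 1/3 + 1/2 = 1.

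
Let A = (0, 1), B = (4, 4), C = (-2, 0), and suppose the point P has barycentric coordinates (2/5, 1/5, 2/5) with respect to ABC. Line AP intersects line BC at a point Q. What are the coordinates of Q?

(0, 4/3)

Line AP meets BC where the A-coordinate vanishes; zeroing P's A-weight and renormalizing leaves B, C-weights 1/5 : 2/5 → (1/3, 2/3).
So Q = (1/3)·B + (2/3)·C = (0, 4/3).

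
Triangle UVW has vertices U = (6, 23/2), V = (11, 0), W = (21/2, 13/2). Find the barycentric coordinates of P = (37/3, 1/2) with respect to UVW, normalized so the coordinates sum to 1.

Signed area of the reference triangle: [UVW] = ½·(6·(0−(13/2)) + 11·(13/2−(23/2)) + (21/2)·(23/2−0)) = ½·(-39 − 55 + 483/4) = 107/8.
[PVW] = ½·((37/3)·(0−(13/2)) + 11·(13/2−(1/2)) + (21/2)·(1/2−0)) = ½·(-481/6 + 66 + 21/4) = -107/24, so the U-coordinate is (-107/24)/(107/8) = -1/3.
[UPW] = ½·(6·(1/2−(13/2)) + (37/3)·(13/2−(23/2)) + (21/2)·(23/2−(1/2))) = ½·(-36 − 185/3 + 231/2) = 107/12, so the V-coordinate is 2/3.
[UVP] = ½·(6·(0−(1/2)) + 11·(1/2−(23/2)) + (37/3)·(23/2−0)) = ½·(-3 − 121 + 851/6) = 107/12, so the W-coordinate is 2/3.

(-1/3, 2/3, 2/3)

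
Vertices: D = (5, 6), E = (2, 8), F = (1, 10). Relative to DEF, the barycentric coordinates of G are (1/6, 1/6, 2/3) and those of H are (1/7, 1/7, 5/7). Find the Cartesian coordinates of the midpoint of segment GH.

Barycentric coordinates of the midpoint are the average: (13/84, 13/84, 29/42).
Converting: (13/84)·D + (13/84)·E + (29/42)·F = (149/84, 127/14).

(149/84, 127/14)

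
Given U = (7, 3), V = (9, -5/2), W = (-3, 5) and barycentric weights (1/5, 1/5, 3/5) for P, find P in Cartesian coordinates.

(7/5, 31/10)

P = (1/5)·U + (1/5)·V + (3/5)·W.
x-coordinate: (1/5)·7 + (1/5)·9 + (3/5)·(-3) = 7/5.
y-coordinate: (1/5)·3 + (1/5)·(-5/2) + (3/5)·5 = 31/10.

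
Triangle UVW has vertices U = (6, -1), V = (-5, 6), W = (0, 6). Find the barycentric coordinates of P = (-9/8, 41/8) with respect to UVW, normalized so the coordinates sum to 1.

Signed area of the reference triangle: [UVW] = ½·(6·(6−6) + (-5)·(6−(-1)) + 0·(-1−6)) = ½·(0 − 35 + 0) = -35/2.
[PVW] = ½·((-9/8)·(6−6) + (-5)·(6−(41/8)) + 0·(41/8−6)) = ½·(0 − 35/8 + 0) = -35/16, so the U-coordinate is (-35/16)/(-35/2) = 1/8.
[UPW] = ½·(6·(41/8−6) + (-9/8)·(6−(-1)) + 0·(-1−(41/8))) = ½·(-21/4 − 63/8 + 0) = -105/16, so the V-coordinate is 3/8.
[UVP] = ½·(6·(6−(41/8)) + (-5)·(41/8−(-1)) + (-9/8)·(-1−6)) = ½·(21/4 − 245/8 + 63/8) = -35/4, so the W-coordinate is 1/2.
Check: 1/8 + 3/8 + 1/2 = 1.

(1/8, 3/8, 1/2)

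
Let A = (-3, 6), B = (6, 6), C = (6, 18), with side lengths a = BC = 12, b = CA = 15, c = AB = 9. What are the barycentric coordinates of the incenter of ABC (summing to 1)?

(1/3, 5/12, 1/4)

The incenter has barycentric coordinates proportional to the opposite side lengths: (12 : 15 : 9).
Normalizing by 12+15+9 = 36 gives (1/3, 5/12, 1/4).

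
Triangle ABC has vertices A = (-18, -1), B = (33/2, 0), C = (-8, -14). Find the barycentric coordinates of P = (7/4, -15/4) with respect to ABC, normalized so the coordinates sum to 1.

(1/4, 1/2, 1/4)

Signed area of the reference triangle: [ABC] = ½·((-18)·(0−(-14)) + (33/2)·(-14−(-1)) + (-8)·(-1−0)) = ½·(-252 − 429/2 + 8) = -917/4.
[PBC] = ½·((7/4)·(0−(-14)) + (33/2)·(-14−(-15/4)) + (-8)·(-15/4−0)) = ½·(49/2 − 1353/8 + 30) = -917/16, so the A-coordinate is (-917/16)/(-917/4) = 1/4.
[APC] = ½·((-18)·(-15/4−(-14)) + (7/4)·(-14−(-1)) + (-8)·(-1−(-15/4))) = ½·(-369/2 − 91/4 − 22) = -917/8, so the B-coordinate is 1/2.
[ABP] = ½·((-18)·(0−(-15/4)) + (33/2)·(-15/4−(-1)) + (7/4)·(-1−0)) = ½·(-135/2 − 363/8 − 7/4) = -917/16, so the C-coordinate is 1/4.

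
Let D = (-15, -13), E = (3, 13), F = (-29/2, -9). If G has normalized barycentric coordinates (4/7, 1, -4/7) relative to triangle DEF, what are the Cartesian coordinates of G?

(19/7, 75/7)

G = (4/7)·D + 1·E + (-4/7)·F.
x-coordinate: (4/7)·(-15) + 1·3 + (-4/7)·(-29/2) = 19/7.
y-coordinate: (4/7)·(-13) + 1·13 + (-4/7)·(-9) = 75/7.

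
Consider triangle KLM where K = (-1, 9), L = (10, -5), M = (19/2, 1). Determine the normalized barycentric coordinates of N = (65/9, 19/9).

(2/9, 1/9, 2/3)

Signed area of the reference triangle: [KLM] = ½·((-1)·(-5−1) + 10·(1−9) + (19/2)·(9−(-5))) = ½·(6 − 80 + 133) = 59/2.
[NLM] = ½·((65/9)·(-5−1) + 10·(1−(19/9)) + (19/2)·(19/9−(-5))) = ½·(-130/3 − 100/9 + 608/9) = 59/9, so the K-coordinate is (59/9)/(59/2) = 2/9.
[KNM] = ½·((-1)·(19/9−1) + (65/9)·(1−9) + (19/2)·(9−(19/9))) = ½·(-10/9 − 520/9 + 589/9) = 59/18, so the L-coordinate is 1/9.
[KLN] = ½·((-1)·(-5−(19/9)) + 10·(19/9−9) + (65/9)·(9−(-5))) = ½·(64/9 − 620/9 + 910/9) = 59/3, so the M-coordinate is 2/3.
Check: 2/9 + 1/9 + 2/3 = 1.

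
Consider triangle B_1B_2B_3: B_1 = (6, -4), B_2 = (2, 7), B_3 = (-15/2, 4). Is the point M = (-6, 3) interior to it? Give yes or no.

no

Barycentric coordinates of M: (28/233, -3/233, 208/233).
The three coordinates are positive, negative, positive; a point is interior exactly when all three are positive.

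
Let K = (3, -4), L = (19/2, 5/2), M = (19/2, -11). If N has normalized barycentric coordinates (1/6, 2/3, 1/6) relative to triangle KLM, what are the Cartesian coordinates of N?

(101/12, -5/6)

N = (1/6)·K + (2/3)·L + (1/6)·M.
x-coordinate: (1/6)·3 + (2/3)·(19/2) + (1/6)·(19/2) = 101/12.
y-coordinate: (1/6)·(-4) + (2/3)·(5/2) + (1/6)·(-11) = -5/6.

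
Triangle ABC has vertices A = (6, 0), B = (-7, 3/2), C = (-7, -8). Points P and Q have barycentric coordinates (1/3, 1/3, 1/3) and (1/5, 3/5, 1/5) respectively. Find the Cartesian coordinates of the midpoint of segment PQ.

(-53/15, -43/30)

Barycentric coordinates of the midpoint are the average: (4/15, 7/15, 4/15).
Converting: (4/15)·A + (7/15)·B + (4/15)·C = (-53/15, -43/30).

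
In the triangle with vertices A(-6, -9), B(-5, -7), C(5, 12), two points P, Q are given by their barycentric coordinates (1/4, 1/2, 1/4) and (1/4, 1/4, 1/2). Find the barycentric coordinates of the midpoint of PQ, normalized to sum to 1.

Since both coordinate triples sum to 1, the midpoint's barycentrics are the componentwise average.
(1/4+1/4)/2 = 1/4; similarly 3/8 and 3/8.

(1/4, 3/8, 3/8)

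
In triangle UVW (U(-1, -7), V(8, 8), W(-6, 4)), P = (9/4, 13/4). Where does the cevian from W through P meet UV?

Barycentric coordinates of P with respect to UVW: (1/4, 1/2, 1/4).
On side UV the W-coordinate is zero; dropping P's W-weight 1/4 and renormalizing the remaining 1/4 : 1/2 gives weights 1/3, 2/3 on U, V.
Q = (1/3)·(-1, -7) + (2/3)·(8, 8) = (5, 3).

(5, 3)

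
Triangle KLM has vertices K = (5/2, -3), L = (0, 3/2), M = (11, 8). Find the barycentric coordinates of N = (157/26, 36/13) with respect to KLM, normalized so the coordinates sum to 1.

(5/13, 2/13, 6/13)

Signed area of the reference triangle: [KLM] = ½·((5/2)·(3/2−8) + 0·(8−(-3)) + 11·(-3−(3/2))) = ½·(-65/4 + 0 − 99/2) = -263/8.
[NLM] = ½·((157/26)·(3/2−8) + 0·(8−(36/13)) + 11·(36/13−(3/2))) = ½·(-157/4 + 0 + 363/26) = -1315/104, so the K-coordinate is (-1315/104)/(-263/8) = 5/13.
[KNM] = ½·((5/2)·(36/13−8) + (157/26)·(8−(-3)) + 11·(-3−(36/13))) = ½·(-170/13 + 1727/26 − 825/13) = -263/52, so the L-coordinate is 2/13.
[KLN] = ½·((5/2)·(3/2−(36/13)) + 0·(36/13−(-3)) + (157/26)·(-3−(3/2))) = ½·(-165/52 + 0 − 1413/52) = -789/52, so the M-coordinate is 6/13.
Check: 5/13 + 2/13 + 6/13 = 1.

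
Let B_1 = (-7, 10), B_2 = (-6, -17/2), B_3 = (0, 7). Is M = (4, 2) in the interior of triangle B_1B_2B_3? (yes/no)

Barycentric coordinates of M: (-8/11, 2/11, 17/11).
The three coordinates are negative, positive, positive; a point is interior exactly when all three are positive.

no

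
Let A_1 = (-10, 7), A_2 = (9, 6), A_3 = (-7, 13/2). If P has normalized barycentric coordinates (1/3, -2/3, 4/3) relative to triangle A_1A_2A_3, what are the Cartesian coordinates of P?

(-56/3, 7)

P = (1/3)·A_1 + (-2/3)·A_2 + (4/3)·A_3.
x-coordinate: (1/3)·(-10) + (-2/3)·9 + (4/3)·(-7) = -56/3.
y-coordinate: (1/3)·7 + (-2/3)·6 + (4/3)·(13/2) = 7.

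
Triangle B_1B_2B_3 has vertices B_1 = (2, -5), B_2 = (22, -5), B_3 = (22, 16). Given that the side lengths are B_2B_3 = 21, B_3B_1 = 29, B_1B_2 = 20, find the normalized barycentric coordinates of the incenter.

The incenter has barycentric coordinates proportional to the opposite side lengths: (21 : 29 : 20).
Normalizing by 21+29+20 = 70 gives (3/10, 29/70, 2/7).

(3/10, 29/70, 2/7)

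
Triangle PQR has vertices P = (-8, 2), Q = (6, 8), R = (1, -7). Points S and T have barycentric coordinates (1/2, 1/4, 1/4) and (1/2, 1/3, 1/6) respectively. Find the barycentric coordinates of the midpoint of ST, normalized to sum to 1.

Since both coordinate triples sum to 1, the midpoint's barycentrics are the componentwise average.
(1/2+1/2)/2 = 1/2; similarly 7/24 and 5/24.

(1/2, 7/24, 5/24)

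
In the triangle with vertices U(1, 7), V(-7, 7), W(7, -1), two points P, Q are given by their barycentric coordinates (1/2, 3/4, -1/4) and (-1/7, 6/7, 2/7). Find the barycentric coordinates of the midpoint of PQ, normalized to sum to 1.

Since both coordinate triples sum to 1, the midpoint's barycentrics are the componentwise average.
(1/2+-1/7)/2 = 5/28; similarly 45/56 and 1/56.

(5/28, 45/56, 1/56)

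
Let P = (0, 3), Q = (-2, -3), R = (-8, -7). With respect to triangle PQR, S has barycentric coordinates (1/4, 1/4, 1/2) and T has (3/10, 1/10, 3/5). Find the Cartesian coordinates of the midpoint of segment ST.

(-19/4, -71/20)

Barycentric coordinates of the midpoint are the average: (11/40, 7/40, 11/20).
Converting: (11/40)·P + (7/40)·Q + (11/20)·R = (-19/4, -71/20).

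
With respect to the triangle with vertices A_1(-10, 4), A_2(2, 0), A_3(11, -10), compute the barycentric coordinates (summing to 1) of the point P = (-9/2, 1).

Signed area of the reference triangle: [A_1A_2A_3] = ½·((-10)·(0−(-10)) + 2·(-10−4) + 11·(4−0)) = ½·(-100 − 28 + 44) = -42.
[PA_2A_3] = ½·((-9/2)·(0−(-10)) + 2·(-10−1) + 11·(1−0)) = ½·(-45 − 22 + 11) = -28, so the A_1-coordinate is (-28)/(-42) = 2/3.
[A_1PA_3] = ½·((-10)·(1−(-10)) + (-9/2)·(-10−4) + 11·(4−1)) = ½·(-110 + 63 + 33) = -7, so the A_2-coordinate is 1/6.
[A_1A_2P] = ½·((-10)·(0−1) + 2·(1−4) + (-9/2)·(4−0)) = ½·(10 − 6 − 18) = -7, so the A_3-coordinate is 1/6.

(2/3, 1/6, 1/6)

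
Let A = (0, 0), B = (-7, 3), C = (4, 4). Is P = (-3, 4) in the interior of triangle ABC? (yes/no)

Barycentric coordinates of P: (-7/40, 7/10, 19/40).
The three coordinates are negative, positive, positive; a point is interior exactly when all three are positive.

no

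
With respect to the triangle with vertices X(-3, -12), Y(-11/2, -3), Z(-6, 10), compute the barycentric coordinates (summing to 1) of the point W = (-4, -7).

(5/8, 1/4, 1/8)

Signed area of the reference triangle: [XYZ] = ½·((-3)·(-3−10) + (-11/2)·(10−(-12)) + (-6)·(-12−(-3))) = ½·(39 − 121 + 54) = -14.
[WYZ] = ½·((-4)·(-3−10) + (-11/2)·(10−(-7)) + (-6)·(-7−(-3))) = ½·(52 − 187/2 + 24) = -35/4, so the X-coordinate is (-35/4)/(-14) = 5/8.
[XWZ] = ½·((-3)·(-7−10) + (-4)·(10−(-12)) + (-6)·(-12−(-7))) = ½·(51 − 88 + 30) = -7/2, so the Y-coordinate is 1/4.
[XYW] = ½·((-3)·(-3−(-7)) + (-11/2)·(-7−(-12)) + (-4)·(-12−(-3))) = ½·(-12 − 55/2 + 36) = -7/4, so the Z-coordinate is 1/8.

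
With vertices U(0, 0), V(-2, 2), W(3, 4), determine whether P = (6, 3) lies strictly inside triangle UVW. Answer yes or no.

Barycentric coordinates of P: (11/14, -15/14, 9/7).
The three coordinates are positive, negative, positive; a point is interior exactly when all three are positive.

no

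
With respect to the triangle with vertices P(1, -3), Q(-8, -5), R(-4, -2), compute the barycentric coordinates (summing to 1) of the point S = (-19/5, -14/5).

(1/5, 1/5, 3/5)

Signed area of the reference triangle: [PQR] = ½·(1·(-5−(-2)) + (-8)·(-2−(-3)) + (-4)·(-3−(-5))) = ½·(-3 − 8 − 8) = -19/2.
[SQR] = ½·((-19/5)·(-5−(-2)) + (-8)·(-2−(-14/5)) + (-4)·(-14/5−(-5))) = ½·(57/5 − 32/5 − 44/5) = -19/10, so the P-coordinate is (-19/10)/(-19/2) = 1/5.
[PSR] = ½·(1·(-14/5−(-2)) + (-19/5)·(-2−(-3)) + (-4)·(-3−(-14/5))) = ½·(-4/5 − 19/5 + 4/5) = -19/10, so the Q-coordinate is 1/5.
[PQS] = ½·(1·(-5−(-14/5)) + (-8)·(-14/5−(-3)) + (-19/5)·(-3−(-5))) = ½·(-11/5 − 8/5 − 38/5) = -57/10, so the R-coordinate is 3/5.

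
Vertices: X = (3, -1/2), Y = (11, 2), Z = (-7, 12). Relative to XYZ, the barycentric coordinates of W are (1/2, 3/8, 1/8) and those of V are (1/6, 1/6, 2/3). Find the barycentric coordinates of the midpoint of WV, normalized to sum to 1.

Since both coordinate triples sum to 1, the midpoint's barycentrics are the componentwise average.
(1/2+1/6)/2 = 1/3; similarly 13/48 and 19/48.

(1/3, 13/48, 19/48)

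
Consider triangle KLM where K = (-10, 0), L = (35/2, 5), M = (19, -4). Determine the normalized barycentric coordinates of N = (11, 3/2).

Signed area of the reference triangle: [KLM] = ½·((-10)·(5−(-4)) + (35/2)·(-4−0) + 19·(0−5)) = ½·(-90 − 70 − 95) = -255/2.
[NLM] = ½·(11·(5−(-4)) + (35/2)·(-4−(3/2)) + 19·(3/2−5)) = ½·(99 − 385/4 − 133/2) = -255/8, so the K-coordinate is (-255/8)/(-255/2) = 1/4.
[KNM] = ½·((-10)·(3/2−(-4)) + 11·(-4−0) + 19·(0−(3/2))) = ½·(-55 − 44 − 57/2) = -255/4, so the L-coordinate is 1/2.
[KLN] = ½·((-10)·(5−(3/2)) + (35/2)·(3/2−0) + 11·(0−5)) = ½·(-35 + 105/4 − 55) = -255/8, so the M-coordinate is 1/4.

(1/4, 1/2, 1/4)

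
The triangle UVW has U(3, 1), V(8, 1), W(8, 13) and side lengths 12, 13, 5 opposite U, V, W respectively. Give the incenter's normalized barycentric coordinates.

The incenter has barycentric coordinates proportional to the opposite side lengths: (12 : 13 : 5).
Normalizing by 12+13+5 = 30 gives (2/5, 13/30, 1/6).

(2/5, 13/30, 1/6)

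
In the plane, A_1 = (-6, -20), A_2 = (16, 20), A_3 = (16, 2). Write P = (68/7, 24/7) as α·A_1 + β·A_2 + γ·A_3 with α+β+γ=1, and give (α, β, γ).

Signed area of the reference triangle: [A_1A_2A_3] = ½·((-6)·(20−2) + 16·(2−(-20)) + 16·(-20−20)) = ½·(-108 + 352 − 640) = -198.
[PA_2A_3] = ½·((68/7)·(20−2) + 16·(2−(24/7)) + 16·(24/7−20)) = ½·(1224/7 − 160/7 − 1856/7) = -396/7, so the A_1-coordinate is (-396/7)/(-198) = 2/7.
[A_1PA_3] = ½·((-6)·(24/7−2) + (68/7)·(2−(-20)) + 16·(-20−(24/7))) = ½·(-60/7 + 1496/7 − 2624/7) = -594/7, so the A_2-coordinate is 3/7.
[A_1A_2P] = ½·((-6)·(20−(24/7)) + 16·(24/7−(-20)) + (68/7)·(-20−20)) = ½·(-696/7 + 2624/7 − 2720/7) = -396/7, so the A_3-coordinate is 2/7.
Check: 2/7 + 3/7 + 2/7 = 1.

(2/7, 3/7, 2/7)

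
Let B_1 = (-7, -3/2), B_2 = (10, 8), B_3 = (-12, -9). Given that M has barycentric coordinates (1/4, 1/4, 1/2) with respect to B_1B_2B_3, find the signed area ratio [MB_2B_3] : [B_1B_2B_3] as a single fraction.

The signed ratio [MB_2B_3]/[B_1B_2B_3] equals the barycentric coordinate of M at vertex B_1, which is 1/4.

1/4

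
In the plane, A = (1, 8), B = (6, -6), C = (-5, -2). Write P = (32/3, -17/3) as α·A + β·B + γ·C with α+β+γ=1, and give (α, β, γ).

Signed area of the reference triangle: [ABC] = ½·(1·(-6−(-2)) + 6·(-2−8) + (-5)·(8−(-6))) = ½·(-4 − 60 − 70) = -67.
[PBC] = ½·((32/3)·(-6−(-2)) + 6·(-2−(-17/3)) + (-5)·(-17/3−(-6))) = ½·(-128/3 + 22 − 5/3) = -67/6, so the A-coordinate is (-67/6)/(-67) = 1/6.
[APC] = ½·(1·(-17/3−(-2)) + (32/3)·(-2−8) + (-5)·(8−(-17/3))) = ½·(-11/3 − 320/3 − 205/3) = -268/3, so the B-coordinate is 4/3.
[ABP] = ½·(1·(-6−(-17/3)) + 6·(-17/3−8) + (32/3)·(8−(-6))) = ½·(-1/3 − 82 + 448/3) = 67/2, so the C-coordinate is -1/2.
Check: 1/6 + 4/3 − 1/2 = 1.

(1/6, 4/3, -1/2)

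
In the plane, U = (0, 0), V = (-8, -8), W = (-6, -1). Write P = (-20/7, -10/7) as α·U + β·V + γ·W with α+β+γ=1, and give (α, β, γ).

Signed area of the reference triangle: [UVW] = ½·(0·(-8−(-1)) + (-8)·(-1−0) + (-6)·(0−(-8))) = ½·(0 + 8 − 48) = -20.
[PVW] = ½·((-20/7)·(-8−(-1)) + (-8)·(-1−(-10/7)) + (-6)·(-10/7−(-8))) = ½·(20 − 24/7 − 276/7) = -80/7, so the U-coordinate is (-80/7)/(-20) = 4/7.
[UPW] = ½·(0·(-10/7−(-1)) + (-20/7)·(-1−0) + (-6)·(0−(-10/7))) = ½·(0 + 20/7 − 60/7) = -20/7, so the V-coordinate is 1/7.
[UVP] = ½·(0·(-8−(-10/7)) + (-8)·(-10/7−0) + (-20/7)·(0−(-8))) = ½·(0 + 80/7 − 160/7) = -40/7, so the W-coordinate is 2/7.
Check: 4/7 + 1/7 + 2/7 = 1.

(4/7, 1/7, 2/7)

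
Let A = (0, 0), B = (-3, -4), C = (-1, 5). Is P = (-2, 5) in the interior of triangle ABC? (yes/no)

Barycentric coordinates of P: (-9/19, 5/19, 23/19).
The three coordinates are negative, positive, positive; a point is interior exactly when all three are positive.

no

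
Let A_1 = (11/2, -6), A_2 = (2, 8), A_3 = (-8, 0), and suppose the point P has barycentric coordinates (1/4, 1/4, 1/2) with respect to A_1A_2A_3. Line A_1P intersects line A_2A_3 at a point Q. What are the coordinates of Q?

(-14/3, 8/3)

Line A_1P meets A_2A_3 where the A_1-coordinate vanishes; zeroing P's A_1-weight and renormalizing leaves A_2, A_3-weights 1/4 : 1/2 → (1/3, 2/3).
So Q = (1/3)·A_2 + (2/3)·A_3 = (-14/3, 8/3).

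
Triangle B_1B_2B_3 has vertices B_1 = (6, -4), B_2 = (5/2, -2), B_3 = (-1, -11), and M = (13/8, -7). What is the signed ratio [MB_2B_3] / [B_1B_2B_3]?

1/4

[B_1B_2B_3] = ½·(6·(-2−(-11)) + (5/2)·(-11−(-4)) + (-1)·(-4−(-2))) = ½·(54 − 35/2 + 2) = 77/4.
[MB_2B_3] = ½·((13/8)·(-2−(-11)) + (5/2)·(-11−(-7)) + (-1)·(-7−(-2))) = ½·(117/8 − 10 + 5) = 77/16, so the ratio is (77/16)/(77/4) = 1/4.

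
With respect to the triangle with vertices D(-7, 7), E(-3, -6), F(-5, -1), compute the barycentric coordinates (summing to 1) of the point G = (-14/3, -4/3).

Signed area of the reference triangle: [DEF] = ½·((-7)·(-6−(-1)) + (-3)·(-1−7) + (-5)·(7−(-6))) = ½·(35 + 24 − 65) = -3.
[GEF] = ½·((-14/3)·(-6−(-1)) + (-3)·(-1−(-4/3)) + (-5)·(-4/3−(-6))) = ½·(70/3 − 1 − 70/3) = -1/2, so the D-coordinate is (-1/2)/(-3) = 1/6.
[DGF] = ½·((-7)·(-4/3−(-1)) + (-14/3)·(-1−7) + (-5)·(7−(-4/3))) = ½·(7/3 + 112/3 − 125/3) = -1, so the E-coordinate is 1/3.
[DEG] = ½·((-7)·(-6−(-4/3)) + (-3)·(-4/3−7) + (-14/3)·(7−(-6))) = ½·(98/3 + 25 − 182/3) = -3/2, so the F-coordinate is 1/2.

(1/6, 1/3, 1/2)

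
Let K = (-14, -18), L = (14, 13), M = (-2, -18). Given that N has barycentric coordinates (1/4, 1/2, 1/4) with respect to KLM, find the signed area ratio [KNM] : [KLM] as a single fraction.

The signed ratio [KNM]/[KLM] equals the barycentric coordinate of N at vertex L, which is 1/2.

1/2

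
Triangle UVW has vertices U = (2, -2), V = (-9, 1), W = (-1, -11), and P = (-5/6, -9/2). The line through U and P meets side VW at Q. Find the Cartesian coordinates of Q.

Barycentric coordinates of P with respect to UVW: (1/2, 1/6, 1/3).
On side VW the U-coordinate is zero; dropping P's U-weight 1/2 and renormalizing the remaining 1/6 : 1/3 gives weights 1/3, 2/3 on V, W.
Q = (1/3)·(-9, 1) + (2/3)·(-1, -11) = (-11/3, -7).

(-11/3, -7)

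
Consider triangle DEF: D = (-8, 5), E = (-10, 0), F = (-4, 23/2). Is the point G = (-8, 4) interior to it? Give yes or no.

yes

Barycentric coordinates of G: (1/7, 4/7, 2/7).
The three coordinates are positive, positive, positive; a point is interior exactly when all three are positive.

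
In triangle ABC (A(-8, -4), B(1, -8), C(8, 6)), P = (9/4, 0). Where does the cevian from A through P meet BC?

Barycentric coordinates of P with respect to ABC: (1/4, 1/4, 1/2).
On side BC the A-coordinate is zero; dropping P's A-weight 1/4 and renormalizing the remaining 1/4 : 1/2 gives weights 1/3, 2/3 on B, C.
Q = (1/3)·(1, -8) + (2/3)·(8, 6) = (17/3, 4/3).

(17/3, 4/3)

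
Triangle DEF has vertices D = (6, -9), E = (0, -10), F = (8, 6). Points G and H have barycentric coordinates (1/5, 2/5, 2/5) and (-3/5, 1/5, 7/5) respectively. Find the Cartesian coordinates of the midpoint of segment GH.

(6, 21/5)

Barycentric coordinates of the midpoint are the average: (-1/5, 3/10, 9/10).
Converting: (-1/5)·D + (3/10)·E + (9/10)·F = (6, 21/5).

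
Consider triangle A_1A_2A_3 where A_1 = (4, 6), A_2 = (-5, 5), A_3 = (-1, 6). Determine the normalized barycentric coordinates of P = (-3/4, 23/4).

Signed area of the reference triangle: [A_1A_2A_3] = ½·(4·(5−6) + (-5)·(6−6) + (-1)·(6−5)) = ½·(-4 + 0 − 1) = -5/2.
[PA_2A_3] = ½·((-3/4)·(5−6) + (-5)·(6−(23/4)) + (-1)·(23/4−5)) = ½·(3/4 − 5/4 − 3/4) = -5/8, so the A_1-coordinate is (-5/8)/(-5/2) = 1/4.
[A_1PA_3] = ½·(4·(23/4−6) + (-3/4)·(6−6) + (-1)·(6−(23/4))) = ½·(-1 + 0 − 1/4) = -5/8, so the A_2-coordinate is 1/4.
[A_1A_2P] = ½·(4·(5−(23/4)) + (-5)·(23/4−6) + (-3/4)·(6−5)) = ½·(-3 + 5/4 − 3/4) = -5/4, so the A_3-coordinate is 1/2.
Check: 1/4 + 1/4 + 1/2 = 1.

(1/4, 1/4, 1/2)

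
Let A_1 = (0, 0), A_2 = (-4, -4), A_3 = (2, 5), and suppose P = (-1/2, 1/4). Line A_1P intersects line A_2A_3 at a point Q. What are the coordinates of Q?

(-1, 1/2)

Barycentric coordinates of P with respect to A_1A_2A_3: (1/2, 1/4, 1/4).
On side A_2A_3 the A_1-coordinate is zero; dropping P's A_1-weight 1/2 and renormalizing the remaining 1/4 : 1/4 gives weights 1/2, 1/2 on A_2, A_3.
Q = (1/2)·(-4, -4) + (1/2)·(2, 5) = (-1, 1/2).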